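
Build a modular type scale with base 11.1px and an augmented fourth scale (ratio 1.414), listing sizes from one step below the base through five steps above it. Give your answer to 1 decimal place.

Step -1: 11.1 ÷ 1.414 = 7.9
Step 0: 11.1px
Step 1: 11.1 × 1.414 = 15.7
Step 2: 11.1 × 1.414² = 22.2
Step 3: 11.1 × 1.414³ = 31.4
Step 4: 11.1 × 1.414⁴ = 44.4
Step 5: 11.1 × 1.414⁵ = 62.7

7.9px, 11.1px, 15.7px, 22.2px, 31.4px, 44.4px, 62.7px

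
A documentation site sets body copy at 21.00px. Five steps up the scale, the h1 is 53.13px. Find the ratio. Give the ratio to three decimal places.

The ratio satisfies 21.00 × r⁵ = 53.13, so r = (53.13 / 21.00)^(1/5).
r = 2.5300^(1/5) ≈ 1.2040

1.204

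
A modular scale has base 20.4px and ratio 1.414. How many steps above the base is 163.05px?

6

1.414ⁿ = 163.05 / 20.4 = 7.9926
n = ln(7.9926) / ln(1.414) = 2.0785 / 0.3464 ≈ 6.00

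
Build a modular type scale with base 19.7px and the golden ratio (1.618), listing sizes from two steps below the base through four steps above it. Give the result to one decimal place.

7.5px, 12.2px, 19.7px, 31.9px, 51.6px, 83.4px, 135.0px

Step -2: 19.7 ÷ 1.618² = 7.5
Step -1: 19.7 ÷ 1.618 = 12.2
Step 0: 19.7px
Step 1: 19.7 × 1.618 = 31.9
Step 2: 19.7 × 1.618² = 51.6
Step 3: 19.7 × 1.618³ = 83.4
Step 4: 19.7 × 1.618⁴ = 135.0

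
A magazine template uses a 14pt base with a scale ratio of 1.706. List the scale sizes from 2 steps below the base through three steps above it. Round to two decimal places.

Step -2: 14.0 ÷ 1.706² = 4.81
Step -1: 14.0 ÷ 1.706 = 8.21
Step 0: 14pt
Step 1: 14.0 × 1.706 = 23.88
Step 2: 14.0 × 1.706² = 40.75
Step 3: 14.0 × 1.706³ = 69.51

4.81pt, 8.21pt, 14.00pt, 23.88pt, 40.75pt, 69.51pt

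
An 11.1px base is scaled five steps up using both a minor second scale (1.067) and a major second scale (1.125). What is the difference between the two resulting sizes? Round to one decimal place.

Minor second: 11.1 × 1.067⁵ = 15.351px
Major second: 11.1 × 1.125⁵ = 20.003px
Difference: 20.003 − 15.351 = 4.652px

4.7px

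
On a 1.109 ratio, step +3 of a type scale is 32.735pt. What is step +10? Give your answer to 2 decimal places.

67.54pt

Moving from step +3 to step +10 is 7 steps up, so multiply by r⁷.
32.735 × 1.109⁷ = 32.735 × 2.06310 ≈ 67.536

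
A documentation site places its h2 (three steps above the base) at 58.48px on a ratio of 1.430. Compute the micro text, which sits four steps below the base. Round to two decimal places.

58.48 ÷ 1.430⁷ = 58.48 ÷ 12.22791 ≈ 4.783

4.78px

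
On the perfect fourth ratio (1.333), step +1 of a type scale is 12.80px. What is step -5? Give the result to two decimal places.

2.28px

Moving from step +1 to step -5 is 6 steps down, so divide by r⁶.
12.80 ÷ 1.333⁶ = 12.80 ÷ 5.61023 ≈ 2.282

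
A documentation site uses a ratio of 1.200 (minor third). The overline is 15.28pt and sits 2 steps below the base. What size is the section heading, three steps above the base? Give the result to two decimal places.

15.28 × 1.200⁵ = 15.28 × 2.48832 ≈ 38.022

38.02pt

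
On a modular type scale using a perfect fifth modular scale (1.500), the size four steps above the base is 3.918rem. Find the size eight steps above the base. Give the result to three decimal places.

19.835rem

3.918 × 1.500⁴ = 3.918 × 5.06250 ≈ 19.835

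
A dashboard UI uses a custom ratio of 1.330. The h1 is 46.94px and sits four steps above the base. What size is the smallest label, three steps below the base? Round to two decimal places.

6.38px

The gap is -3 − (4) = -7 steps, so the factor is 1.330^-7.
46.94 ÷ 1.330⁷ = 46.94 ÷ 7.36142 ≈ 6.376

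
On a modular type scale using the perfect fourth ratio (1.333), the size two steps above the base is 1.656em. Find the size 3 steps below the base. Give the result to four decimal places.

1.656 ÷ 1.333⁵ = 1.656 ÷ 4.20873 ≈ 0.3935

0.3935em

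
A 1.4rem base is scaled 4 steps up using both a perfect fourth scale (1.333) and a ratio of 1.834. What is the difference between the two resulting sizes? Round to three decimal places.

Perfect fourth: 1.4 × 1.333⁴ = 4.42027rem
At 1.834: 1.4 × 1.834⁴ = 15.83891rem
Difference: 15.83891 − 4.42027 = 11.41864rem

11.419rem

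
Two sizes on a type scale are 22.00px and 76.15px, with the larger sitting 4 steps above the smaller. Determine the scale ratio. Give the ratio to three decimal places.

1.364

r⁴ = 76.15 / 22.00, so r = (76.15/22.00)^(1/4).
r = 3.4614^(1/4) ≈ 1.3640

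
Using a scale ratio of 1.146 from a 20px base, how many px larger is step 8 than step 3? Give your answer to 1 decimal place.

Step 3: 20.0 × 1.146³ = 30.101px
Step 8: 20.0 × 1.146⁸ = 59.499px
Difference: 59.499 − 30.101 = 29.398px

29.4px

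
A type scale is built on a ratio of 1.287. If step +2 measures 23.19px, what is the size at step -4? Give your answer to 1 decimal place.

5.1px

Moving from step +2 to step -4 is 6 steps down, so divide by r⁶.
23.19 ÷ 1.287⁶ = 23.19 ÷ 4.54434 ≈ 5.103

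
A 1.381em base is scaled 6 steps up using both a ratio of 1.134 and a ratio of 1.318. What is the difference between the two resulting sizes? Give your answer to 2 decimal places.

4.30em

At 1.134: 1.381 × 1.134⁶ = 2.9368em
At 1.318: 1.381 × 1.318⁶ = 7.2391em
Difference: 7.2391 − 2.9368 = 4.3023em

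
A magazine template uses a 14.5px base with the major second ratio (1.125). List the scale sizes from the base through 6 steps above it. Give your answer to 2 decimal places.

14.50px, 16.31px, 18.35px, 20.65px, 23.23px, 26.13px, 29.40px

Step 0: 14.5px
Step 1: 14.5 × 1.125 = 16.31
Step 2: 14.5 × 1.125² = 18.35
Step 3: 14.5 × 1.125³ = 20.65
Step 4: 14.5 × 1.125⁴ = 23.23
Step 5: 14.5 × 1.125⁵ = 26.13
Step 6: 14.5 × 1.125⁶ = 29.40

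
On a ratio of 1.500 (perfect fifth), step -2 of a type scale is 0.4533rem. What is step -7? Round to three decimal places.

0.4533 ÷ 1.500⁵ = 0.4533 ÷ 7.59375 ≈ 0.060

0.060rem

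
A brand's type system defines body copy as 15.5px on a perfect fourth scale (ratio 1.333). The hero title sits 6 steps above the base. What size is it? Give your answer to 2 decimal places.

86.96px

Every step multiplies by the scale ratio.
15.5 × 1.333⁶ = 15.5 × 5.61023 ≈ 86.96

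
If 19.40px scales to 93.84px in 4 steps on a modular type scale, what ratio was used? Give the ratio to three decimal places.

1.483

The ratio satisfies 19.40 × r⁴ = 93.84, so r = (93.84 / 19.40)^(1/4).
r = 4.8371^(1/4) ≈ 1.4830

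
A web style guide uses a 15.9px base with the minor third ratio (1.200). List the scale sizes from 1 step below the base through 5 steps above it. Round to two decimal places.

Step -1: 15.9 ÷ 1.200 = 13.25
Step 0: 15.9px
Step 1: 15.9 × 1.200 = 19.08
Step 2: 15.9 × 1.200² = 22.90
Step 3: 15.9 × 1.200³ = 27.48
Step 4: 15.9 × 1.200⁴ = 32.97
Step 5: 15.9 × 1.200⁵ = 39.56

13.25px, 15.90px, 19.08px, 22.90px, 27.48px, 32.97px, 39.56px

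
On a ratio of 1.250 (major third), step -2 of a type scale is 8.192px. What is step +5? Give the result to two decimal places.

39.06px

8.192 × 1.250⁷ = 8.192 × 4.76837 ≈ 39.062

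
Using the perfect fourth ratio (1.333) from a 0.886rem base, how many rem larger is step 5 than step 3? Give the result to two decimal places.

Step 3: 0.886 × 1.333³ = 2.0986rem
Step 5: 0.886 × 1.333⁵ = 3.7289rem
Difference: 3.7289 − 2.0986 = 1.6303rem

1.63rem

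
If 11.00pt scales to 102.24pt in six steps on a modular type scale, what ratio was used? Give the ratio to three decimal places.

1.450

The ratio satisfies 11.00 × r⁶ = 102.24, so r = (102.24 / 11.00)^(1/6).
r = 9.2945^(1/6) ≈ 1.4500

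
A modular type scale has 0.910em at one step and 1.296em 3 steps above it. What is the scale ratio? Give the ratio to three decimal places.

1.125

r³ = 1.296 / 0.910, so r = (1.296/0.910)^(1/3).
r = 1.4242^(1/3) ≈ 1.1251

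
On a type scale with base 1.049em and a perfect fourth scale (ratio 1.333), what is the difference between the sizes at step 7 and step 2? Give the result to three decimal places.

Step 2: 1.049 × 1.333² = 1.86396em
Step 7: 1.049 × 1.333⁷ = 7.84488em
Difference: 7.84488 − 1.86396 = 5.98092em

5.981em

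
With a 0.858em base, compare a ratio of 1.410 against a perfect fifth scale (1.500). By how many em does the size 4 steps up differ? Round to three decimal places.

At 1.410: 0.858 × 1.410⁴ = 3.39128em
Perfect fifth: 0.858 × 1.500⁴ = 4.34363em
Difference: 4.34363 − 3.39128 = 0.95235em

0.952em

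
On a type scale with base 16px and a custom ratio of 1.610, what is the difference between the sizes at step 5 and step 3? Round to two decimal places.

Step 3: 16.0 × 1.610³ = 66.7725px
Step 5: 16.0 × 1.610⁵ = 173.0810px
Difference: 173.0810 − 66.7725 = 106.3085px

106.31px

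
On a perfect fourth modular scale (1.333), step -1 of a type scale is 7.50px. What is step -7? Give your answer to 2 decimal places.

7.50 ÷ 1.333⁶ = 7.50 ÷ 5.61023 ≈ 1.337

1.34px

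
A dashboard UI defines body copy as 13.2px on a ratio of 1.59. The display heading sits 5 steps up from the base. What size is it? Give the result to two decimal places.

134.14px

13.2 × 1.59⁵ = 13.2 × 10.16215 ≈ 134.14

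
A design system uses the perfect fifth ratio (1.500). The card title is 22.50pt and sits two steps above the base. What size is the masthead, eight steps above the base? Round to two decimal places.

22.50 × 1.500⁶ = 22.50 × 11.39062 ≈ 256.289

256.29pt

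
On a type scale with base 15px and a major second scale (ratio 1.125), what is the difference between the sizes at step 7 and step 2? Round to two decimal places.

15.23px

Step 2: 15.0 × 1.125² = 18.9844px
Step 7: 15.0 × 1.125⁷ = 34.2105px
Difference: 34.2105 − 18.9844 = 15.2261px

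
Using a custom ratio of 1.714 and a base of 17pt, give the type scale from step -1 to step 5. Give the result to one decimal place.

9.9pt, 17.0pt, 29.1pt, 49.9pt, 85.6pt, 146.7pt, 251.5pt

Step -1: 17.0 ÷ 1.714 = 9.9
Step 0: 17pt
Step 1: 17.0 × 1.714 = 29.1
Step 2: 17.0 × 1.714² = 49.9
Step 3: 17.0 × 1.714³ = 85.6
Step 4: 17.0 × 1.714⁴ = 146.7
Step 5: 17.0 × 1.714⁵ = 251.5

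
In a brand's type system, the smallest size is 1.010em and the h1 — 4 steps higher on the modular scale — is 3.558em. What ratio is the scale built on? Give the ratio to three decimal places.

1.370

The ratio satisfies 1.010 × r⁴ = 3.558, so r = (3.558 / 1.010)^(1/4).
r = 3.5228^(1/4) ≈ 1.3700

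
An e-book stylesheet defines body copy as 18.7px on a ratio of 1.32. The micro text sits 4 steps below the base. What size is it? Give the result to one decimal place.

18.7 ÷ 1.32⁴ = 18.7 ÷ 3.03596 ≈ 6.16

6.2px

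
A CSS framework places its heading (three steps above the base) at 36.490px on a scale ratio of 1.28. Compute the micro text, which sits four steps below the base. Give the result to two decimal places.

6.48px

36.490 ÷ 1.28⁷ = 36.490 ÷ 5.62950 ≈ 6.482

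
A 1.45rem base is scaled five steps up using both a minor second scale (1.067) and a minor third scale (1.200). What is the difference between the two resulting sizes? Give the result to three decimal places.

Minor second: 1.45 × 1.067⁵ = 2.00535rem
Minor third: 1.45 × 1.200⁵ = 3.60806rem
Difference: 3.60806 − 2.00535 = 1.60271rem

1.603rem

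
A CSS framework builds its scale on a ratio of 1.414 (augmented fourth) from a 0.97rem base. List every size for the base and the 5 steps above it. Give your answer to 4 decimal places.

0.9700rem, 1.3716rem, 1.9394rem, 2.7423rem, 3.8777rem, 5.4830rem

Step 0: 0.97rem
Step 1: 0.97 × 1.414 = 1.3716
Step 2: 0.97 × 1.414² = 1.9394
Step 3: 0.97 × 1.414³ = 2.7423
Step 4: 0.97 × 1.414⁴ = 3.8777
Step 5: 0.97 × 1.414⁵ = 5.4830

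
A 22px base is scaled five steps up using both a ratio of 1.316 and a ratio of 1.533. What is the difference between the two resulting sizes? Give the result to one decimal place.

99.4px

At 1.316: 22.0 × 1.316⁵ = 86.836px
At 1.533: 22.0 × 1.533⁵ = 186.266px
Difference: 186.266 − 86.836 = 99.430px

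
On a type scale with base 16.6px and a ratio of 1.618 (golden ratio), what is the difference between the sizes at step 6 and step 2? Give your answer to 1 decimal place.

254.4px

Step 2: 16.6 × 1.618² = 43.458px
Step 6: 16.6 × 1.618⁶ = 297.837px
Difference: 297.837 − 43.458 = 254.379px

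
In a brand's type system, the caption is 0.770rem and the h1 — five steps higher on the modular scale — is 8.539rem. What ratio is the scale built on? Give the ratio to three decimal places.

1.618

The ratio satisfies 0.770 × r⁵ = 8.539, so r = (8.539 / 0.770)^(1/5).
r = 11.0896^(1/5) ≈ 1.6180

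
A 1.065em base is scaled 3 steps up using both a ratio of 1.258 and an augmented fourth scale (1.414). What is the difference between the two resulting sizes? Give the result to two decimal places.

At 1.258: 1.065 × 1.258³ = 2.1203em
Augmented fourth: 1.065 × 1.414³ = 3.0109em
Difference: 3.0109 − 2.1203 = 0.8906em

0.89em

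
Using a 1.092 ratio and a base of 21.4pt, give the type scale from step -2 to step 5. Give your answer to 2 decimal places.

Step -2: 21.4 ÷ 1.092² = 17.95
Step -1: 21.4 ÷ 1.092 = 19.60
Step 0: 21.4pt
Step 1: 21.4 × 1.092 = 23.37
Step 2: 21.4 × 1.092² = 25.52
Step 3: 21.4 × 1.092³ = 27.87
Step 4: 21.4 × 1.092⁴ = 30.43
Step 5: 21.4 × 1.092⁵ = 33.23

17.95pt, 19.60pt, 21.40pt, 23.37pt, 25.52pt, 27.87pt, 30.43pt, 33.23pt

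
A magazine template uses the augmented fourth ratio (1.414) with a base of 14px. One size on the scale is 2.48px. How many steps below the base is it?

1.414ⁿ = 14 / 2.48 = 5.6452
n = ln(5.6452) / ln(1.414) = 1.7308 / 0.3464 ≈ 5.00

5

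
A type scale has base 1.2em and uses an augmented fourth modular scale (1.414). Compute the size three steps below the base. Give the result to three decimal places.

1.2 ÷ 1.414³ = 1.2 ÷ 2.82715 ≈ 0.424

0.424em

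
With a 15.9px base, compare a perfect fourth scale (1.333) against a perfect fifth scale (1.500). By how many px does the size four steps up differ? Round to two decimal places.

Perfect fourth: 15.9 × 1.333⁴ = 50.2016px
Perfect fifth: 15.9 × 1.500⁴ = 80.4938px
Difference: 80.4938 − 50.2016 = 30.2922px

30.29px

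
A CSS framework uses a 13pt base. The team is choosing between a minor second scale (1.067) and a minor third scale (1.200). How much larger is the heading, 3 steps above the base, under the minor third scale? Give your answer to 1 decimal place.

6.7pt

Minor second: 13.0 × 1.067³ = 15.792pt
Minor third: 13.0 × 1.200³ = 22.464pt
Difference: 22.464 − 15.792 = 6.672pt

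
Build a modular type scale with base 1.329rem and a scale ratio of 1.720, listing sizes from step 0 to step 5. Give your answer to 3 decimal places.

1.329rem, 2.286rem, 3.932rem, 6.763rem, 11.632rem, 20.006rem

Step 0: 1.329rem
Step 1: 1.329 × 1.720 = 2.286
Step 2: 1.329 × 1.720² = 3.932
Step 3: 1.329 × 1.720³ = 6.763
Step 4: 1.329 × 1.720⁴ = 11.632
Step 5: 1.329 × 1.720⁵ = 20.006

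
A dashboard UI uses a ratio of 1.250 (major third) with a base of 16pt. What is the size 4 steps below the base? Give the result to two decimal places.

Every step multiplies by the scale ratio.
16.0 ÷ 1.250⁴ = 16.0 ÷ 2.44141 ≈ 6.55

6.55pt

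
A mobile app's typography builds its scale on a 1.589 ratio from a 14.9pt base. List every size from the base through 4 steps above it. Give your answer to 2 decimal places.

Step 0: 14.9pt
Step 1: 14.9 × 1.589 = 23.68
Step 2: 14.9 × 1.589² = 37.62
Step 3: 14.9 × 1.589³ = 59.78
Step 4: 14.9 × 1.589⁴ = 94.99

14.90pt, 23.68pt, 37.62pt, 59.78pt, 94.99pt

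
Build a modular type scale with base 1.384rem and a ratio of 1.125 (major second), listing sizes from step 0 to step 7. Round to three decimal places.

Step 0: 1.384rem
Step 1: 1.384 × 1.125 = 1.557
Step 2: 1.384 × 1.125² = 1.752
Step 3: 1.384 × 1.125³ = 1.971
Step 4: 1.384 × 1.125⁴ = 2.217
Step 5: 1.384 × 1.125⁵ = 2.494
Step 6: 1.384 × 1.125⁶ = 2.806
Step 7: 1.384 × 1.125⁷ = 3.156

1.384rem, 1.557rem, 1.752rem, 1.971rem, 2.217rem, 2.494rem, 2.806rem, 3.156rem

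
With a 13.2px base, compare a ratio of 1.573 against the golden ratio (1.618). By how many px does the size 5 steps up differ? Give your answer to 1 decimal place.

19.3px

At 1.573: 13.2 × 1.573⁵ = 127.121px
Golden ratio: 13.2 × 1.618⁵ = 146.375px
Difference: 146.375 − 127.121 = 19.254px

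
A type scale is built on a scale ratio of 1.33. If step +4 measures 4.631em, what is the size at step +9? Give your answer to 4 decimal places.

Moving from step +4 to step +9 is 5 steps up, so multiply by r⁵.
4.631 × 1.33⁵ = 4.631 × 4.16158 ≈ 19.2723

19.2723em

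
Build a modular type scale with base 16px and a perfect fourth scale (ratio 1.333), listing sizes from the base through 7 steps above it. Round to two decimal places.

16.00px, 21.33px, 28.43px, 37.90px, 50.52px, 67.34px, 89.76px, 119.66px

Step 0: 16px
Step 1: 16.0 × 1.333 = 21.33
Step 2: 16.0 × 1.333² = 28.43
Step 3: 16.0 × 1.333³ = 37.90
Step 4: 16.0 × 1.333⁴ = 50.52
Step 5: 16.0 × 1.333⁵ = 67.34
Step 6: 16.0 × 1.333⁶ = 89.76
Step 7: 16.0 × 1.333⁷ = 119.66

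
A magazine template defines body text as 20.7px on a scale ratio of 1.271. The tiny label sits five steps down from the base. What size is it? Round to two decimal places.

6.24px

A modular type scale is a geometric sequence: sizeₙ = base × rⁿ.
20.7 ÷ 1.271⁵ = 20.7 ÷ 3.31686 ≈ 6.24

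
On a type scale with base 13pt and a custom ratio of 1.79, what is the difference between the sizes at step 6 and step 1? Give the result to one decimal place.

404.4pt

Step 1: 13.0 × 1.79 = 23.270pt
Step 6: 13.0 × 1.79⁶ = 427.623pt
Difference: 427.623 − 23.270 = 404.353pt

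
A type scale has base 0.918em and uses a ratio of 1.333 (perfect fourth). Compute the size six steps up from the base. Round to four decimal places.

0.918 × 1.333⁶ = 0.918 × 5.61023 ≈ 5.1502

5.1502em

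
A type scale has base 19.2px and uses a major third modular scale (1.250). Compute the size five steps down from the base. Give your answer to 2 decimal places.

6.29px

A modular type scale is a geometric sequence: sizeₙ = base × rⁿ.
19.2 ÷ 1.250⁵ = 19.2 ÷ 3.05176 ≈ 6.29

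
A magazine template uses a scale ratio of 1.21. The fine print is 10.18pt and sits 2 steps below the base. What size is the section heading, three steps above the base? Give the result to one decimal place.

26.4pt

10.18 × 1.21⁵ = 10.18 × 2.59374 ≈ 26.404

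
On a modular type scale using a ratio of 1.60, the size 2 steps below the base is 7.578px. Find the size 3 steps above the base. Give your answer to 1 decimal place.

7.578 × 1.60⁵ = 7.578 × 10.48576 ≈ 79.461

79.5px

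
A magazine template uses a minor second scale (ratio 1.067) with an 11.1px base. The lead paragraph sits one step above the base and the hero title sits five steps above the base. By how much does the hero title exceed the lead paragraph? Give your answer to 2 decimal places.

3.51px

Step 1: 11.1 × 1.067 = 11.8437px
Step 5: 11.1 × 1.067⁵ = 15.3513px
Difference: 15.3513 − 11.8437 = 3.5076px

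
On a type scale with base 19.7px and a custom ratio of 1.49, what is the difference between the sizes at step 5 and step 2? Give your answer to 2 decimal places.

Step 2: 19.7 × 1.49² = 43.7360px
Step 5: 19.7 × 1.49⁵ = 144.6764px
Difference: 144.6764 − 43.7360 = 100.9404px

100.94px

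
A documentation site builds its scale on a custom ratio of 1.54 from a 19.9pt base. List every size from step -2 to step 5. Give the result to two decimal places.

Step -2: 19.9 ÷ 1.54² = 8.39
Step -1: 19.9 ÷ 1.54 = 12.92
Step 0: 19.9pt
Step 1: 19.9 × 1.54 = 30.65
Step 2: 19.9 × 1.54² = 47.19
Step 3: 19.9 × 1.54³ = 72.68
Step 4: 19.9 × 1.54⁴ = 111.93
Step 5: 19.9 × 1.54⁵ = 172.37

8.39pt, 12.92pt, 19.90pt, 30.65pt, 47.19pt, 72.68pt, 111.93pt, 172.37pt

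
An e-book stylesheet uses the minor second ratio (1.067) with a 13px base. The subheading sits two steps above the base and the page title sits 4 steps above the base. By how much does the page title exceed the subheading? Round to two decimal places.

2.05px

Step 2: 13.0 × 1.067² = 14.8004px
Step 4: 13.0 × 1.067⁴ = 16.8500px
Difference: 16.8500 − 14.8004 = 2.0496px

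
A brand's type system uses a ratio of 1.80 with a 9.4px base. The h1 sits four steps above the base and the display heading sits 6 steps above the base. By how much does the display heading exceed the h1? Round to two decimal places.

Step 4: 9.4 × 1.80⁴ = 98.6774px
Step 6: 9.4 × 1.80⁶ = 319.7149px
Difference: 319.7149 − 98.6774 = 221.0375px

221.04px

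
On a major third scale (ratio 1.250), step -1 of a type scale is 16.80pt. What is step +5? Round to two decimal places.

64.09pt

16.80 × 1.250⁶ = 16.80 × 3.81470 ≈ 64.087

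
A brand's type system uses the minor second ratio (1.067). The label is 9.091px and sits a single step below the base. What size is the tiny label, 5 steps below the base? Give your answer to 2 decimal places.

7.01px

9.091 ÷ 1.067⁴ = 9.091 ÷ 1.29616 ≈ 7.014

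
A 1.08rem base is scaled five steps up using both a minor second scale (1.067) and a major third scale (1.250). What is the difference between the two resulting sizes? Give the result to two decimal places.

1.80rem

Minor second: 1.08 × 1.067⁵ = 1.4936rem
Major third: 1.08 × 1.250⁵ = 3.2959rem
Difference: 3.2959 − 1.4936 = 1.8023rem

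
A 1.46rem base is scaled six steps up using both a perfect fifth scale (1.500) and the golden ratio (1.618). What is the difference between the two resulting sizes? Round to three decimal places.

Perfect fifth: 1.46 × 1.500⁶ = 16.63031rem
Golden ratio: 1.46 × 1.618⁶ = 26.19534rem
Difference: 26.19534 − 16.63031 = 9.56503rem

9.565rem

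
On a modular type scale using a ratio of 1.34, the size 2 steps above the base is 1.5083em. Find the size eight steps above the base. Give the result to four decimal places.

8.7321em

Moving from step +2 to step +8 is 6 steps up, so multiply by r⁶.
1.5083 × 1.34⁶ = 1.5083 × 5.78934 ≈ 8.7321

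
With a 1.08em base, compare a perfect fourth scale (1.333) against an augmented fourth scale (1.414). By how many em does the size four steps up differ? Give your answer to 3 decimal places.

0.907em

Perfect fourth: 1.08 × 1.333⁴ = 3.40992em
Augmented fourth: 1.08 × 1.414⁴ = 4.31739em
Difference: 4.31739 − 3.40992 = 0.90747em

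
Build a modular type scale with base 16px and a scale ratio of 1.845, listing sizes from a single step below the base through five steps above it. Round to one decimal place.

8.7px, 16.0px, 29.5px, 54.5px, 100.5px, 185.4px, 342.1px

Step -1: 16.0 ÷ 1.845 = 8.7
Step 0: 16px
Step 1: 16.0 × 1.845 = 29.5
Step 2: 16.0 × 1.845² = 54.5
Step 3: 16.0 × 1.845³ = 100.5
Step 4: 16.0 × 1.845⁴ = 185.4
Step 5: 16.0 × 1.845⁵ = 342.1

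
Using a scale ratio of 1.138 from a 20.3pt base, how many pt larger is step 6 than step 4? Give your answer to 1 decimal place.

Step 4: 20.3 × 1.138⁴ = 34.046pt
Step 6: 20.3 × 1.138⁶ = 44.091pt
Difference: 44.091 − 34.046 = 10.045pt

10.0pt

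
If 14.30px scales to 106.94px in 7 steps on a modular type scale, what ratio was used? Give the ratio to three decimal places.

r⁷ = 106.94 / 14.30, so r = (106.94/14.30)^(1/7).
r = 7.4783^(1/7) ≈ 1.3330

1.333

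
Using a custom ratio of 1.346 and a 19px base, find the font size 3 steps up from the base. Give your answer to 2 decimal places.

46.33px

Each step on a modular scale multiplies by the ratio, so the size n steps from the base is base × ratioⁿ.
19.0 × 1.346³ = 19.0 × 2.43857 ≈ 46.33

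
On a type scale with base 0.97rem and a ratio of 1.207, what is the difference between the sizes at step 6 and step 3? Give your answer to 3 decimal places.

Step 3: 0.97 × 1.207³ = 1.70566rem
Step 6: 0.97 × 1.207⁶ = 2.99927rem
Difference: 2.99927 − 1.70566 = 1.29361rem

1.294rem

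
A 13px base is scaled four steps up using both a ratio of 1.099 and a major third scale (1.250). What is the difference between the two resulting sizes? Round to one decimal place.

12.8px

At 1.099: 13.0 × 1.099⁴ = 18.964px
Major third: 13.0 × 1.250⁴ = 31.738px
Difference: 31.738 − 18.964 = 12.774px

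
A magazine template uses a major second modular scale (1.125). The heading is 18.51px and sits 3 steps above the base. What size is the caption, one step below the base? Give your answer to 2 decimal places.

11.56px

The gap is -1 − (3) = -4 steps, so the factor is 1.125^-4.
18.51 ÷ 1.125⁴ = 18.51 ÷ 1.60181 ≈ 11.556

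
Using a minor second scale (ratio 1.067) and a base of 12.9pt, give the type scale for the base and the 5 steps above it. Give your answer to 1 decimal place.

12.9pt, 13.8pt, 14.7pt, 15.7pt, 16.7pt, 17.8pt

Step 0: 12.9pt
Step 1: 12.9 × 1.067 = 13.8
Step 2: 12.9 × 1.067² = 14.7
Step 3: 12.9 × 1.067³ = 15.7
Step 4: 12.9 × 1.067⁴ = 16.7
Step 5: 12.9 × 1.067⁵ = 17.8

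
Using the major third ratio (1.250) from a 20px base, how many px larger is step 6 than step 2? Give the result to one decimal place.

Step 2: 20.0 × 1.250² = 31.250px
Step 6: 20.0 × 1.250⁶ = 76.294px
Difference: 76.294 − 31.250 = 45.044px

45.0px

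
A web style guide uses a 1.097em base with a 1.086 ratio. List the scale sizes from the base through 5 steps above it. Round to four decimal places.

Step 0: 1.097em
Step 1: 1.097 × 1.086 = 1.1913
Step 2: 1.097 × 1.086² = 1.2938
Step 3: 1.097 × 1.086³ = 1.4051
Step 4: 1.097 × 1.086⁴ = 1.5259
Step 5: 1.097 × 1.086⁵ = 1.6571

1.0970em, 1.1913em, 1.2938em, 1.4051em, 1.5259em, 1.6571em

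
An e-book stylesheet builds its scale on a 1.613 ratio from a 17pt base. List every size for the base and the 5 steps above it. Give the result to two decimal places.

Step 0: 17pt
Step 1: 17.0 × 1.613 = 27.42
Step 2: 17.0 × 1.613² = 44.23
Step 3: 17.0 × 1.613³ = 71.34
Step 4: 17.0 × 1.613⁴ = 115.08
Step 5: 17.0 × 1.613⁵ = 185.62

17.00pt, 27.42pt, 44.23pt, 71.34pt, 115.08pt, 185.62pt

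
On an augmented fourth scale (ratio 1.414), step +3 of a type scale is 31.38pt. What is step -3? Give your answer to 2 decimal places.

31.38 ÷ 1.414⁶ = 31.38 ÷ 7.99275 ≈ 3.926

3.93pt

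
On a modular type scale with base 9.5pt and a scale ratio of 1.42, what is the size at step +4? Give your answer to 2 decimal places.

38.63pt

9.5 × 1.42⁴ = 9.5 × 4.06587 ≈ 38.63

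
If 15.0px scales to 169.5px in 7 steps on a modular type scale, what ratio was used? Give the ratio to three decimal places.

r⁷ = 169.5 / 15.0, so r = (169.5/15.0)^(1/7).
r = 11.3000^(1/7) ≈ 1.4140

1.414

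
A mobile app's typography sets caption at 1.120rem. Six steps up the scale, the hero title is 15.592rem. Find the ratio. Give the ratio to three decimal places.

1.551

The ratio satisfies 1.120 × r⁶ = 15.592, so r = (15.592 / 1.120)^(1/6).
r = 13.9214^(1/6) ≈ 1.5510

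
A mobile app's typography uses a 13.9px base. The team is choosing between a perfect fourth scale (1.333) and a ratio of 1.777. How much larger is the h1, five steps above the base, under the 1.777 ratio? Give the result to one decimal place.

187.8px

Perfect fourth: 13.9 × 1.333⁵ = 58.501px
At 1.777: 13.9 × 1.777⁵ = 246.293px
Difference: 246.293 − 58.501 = 187.792px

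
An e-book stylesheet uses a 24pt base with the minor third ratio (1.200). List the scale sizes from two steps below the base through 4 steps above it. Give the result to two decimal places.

Step -2: 24.0 ÷ 1.200² = 16.67
Step -1: 24.0 ÷ 1.200 = 20.00
Step 0: 24pt
Step 1: 24.0 × 1.200 = 28.80
Step 2: 24.0 × 1.200² = 34.56
Step 3: 24.0 × 1.200³ = 41.47
Step 4: 24.0 × 1.200⁴ = 49.77

16.67pt, 20.00pt, 24.00pt, 28.80pt, 34.56pt, 41.47pt, 49.77pt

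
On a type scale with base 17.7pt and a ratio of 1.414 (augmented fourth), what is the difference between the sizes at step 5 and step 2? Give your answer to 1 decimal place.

64.7pt

Step 2: 17.7 × 1.414² = 35.389pt
Step 5: 17.7 × 1.414⁵ = 100.051pt
Difference: 100.051 − 35.389 = 64.662pt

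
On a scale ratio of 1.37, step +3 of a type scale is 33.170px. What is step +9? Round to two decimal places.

219.32px

Moving from step +3 to step +9 is 6 steps up, so multiply by r⁶.
33.170 × 1.37⁶ = 33.170 × 6.61186 ≈ 219.315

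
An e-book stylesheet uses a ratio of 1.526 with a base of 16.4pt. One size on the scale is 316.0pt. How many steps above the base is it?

7

1.526ⁿ = 316.0 / 16.4 = 19.2683
n = ln(19.2683) / ln(1.526) = 2.9585 / 0.4226 ≈ 7.00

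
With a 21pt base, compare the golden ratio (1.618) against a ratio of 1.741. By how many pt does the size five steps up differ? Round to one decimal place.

Golden ratio: 21.0 × 1.618⁵ = 232.869pt
At 1.741: 21.0 × 1.741⁵ = 335.902pt
Difference: 335.902 − 232.869 = 103.033pt

103.0pt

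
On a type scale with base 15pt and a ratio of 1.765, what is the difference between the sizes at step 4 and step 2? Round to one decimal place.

Step 2: 15.0 × 1.765² = 46.728pt
Step 4: 15.0 × 1.765⁴ = 145.569pt
Difference: 145.569 − 46.728 = 98.841pt

98.8pt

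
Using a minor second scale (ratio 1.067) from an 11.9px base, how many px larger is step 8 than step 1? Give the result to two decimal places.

7.29px

Step 1: 11.9 × 1.067 = 12.6973px
Step 8: 11.9 × 1.067⁸ = 19.9923px
Difference: 19.9923 − 12.6973 = 7.2950px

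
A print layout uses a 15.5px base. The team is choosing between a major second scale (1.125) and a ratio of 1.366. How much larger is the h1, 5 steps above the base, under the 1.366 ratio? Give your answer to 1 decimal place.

45.8px

Major second: 15.5 × 1.125⁵ = 27.932px
At 1.366: 15.5 × 1.366⁵ = 73.720px
Difference: 73.720 − 27.932 = 45.788px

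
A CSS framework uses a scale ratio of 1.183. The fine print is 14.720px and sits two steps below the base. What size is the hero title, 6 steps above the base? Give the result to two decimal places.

56.47px

The gap is 6 − (-2) = 8 steps, so the factor is 1.183^8.
14.720 × 1.183⁸ = 14.720 × 3.83599 ≈ 56.466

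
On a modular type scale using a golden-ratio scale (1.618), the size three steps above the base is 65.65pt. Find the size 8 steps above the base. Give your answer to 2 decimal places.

727.99pt

65.65 × 1.618⁵ = 65.65 × 11.08901 ≈ 727.993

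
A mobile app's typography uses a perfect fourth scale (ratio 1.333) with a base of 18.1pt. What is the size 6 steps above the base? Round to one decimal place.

101.5pt

18.1 × 1.333⁶ = 18.1 × 5.61023 ≈ 101.55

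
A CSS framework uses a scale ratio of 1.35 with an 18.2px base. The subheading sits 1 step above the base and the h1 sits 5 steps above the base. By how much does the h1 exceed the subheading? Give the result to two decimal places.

Step 1: 18.2 × 1.35 = 24.5700px
Step 5: 18.2 × 1.35⁵ = 81.6094px
Difference: 81.6094 − 24.5700 = 57.0394px

57.04px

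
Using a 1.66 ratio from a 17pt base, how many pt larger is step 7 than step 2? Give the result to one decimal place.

543.6pt

Step 2: 17.0 × 1.66² = 46.845pt
Step 7: 17.0 × 1.66⁷ = 590.480pt
Difference: 590.480 − 46.845 = 543.635pt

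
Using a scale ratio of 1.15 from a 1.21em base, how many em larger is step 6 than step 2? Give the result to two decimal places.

1.20em

Step 2: 1.21 × 1.15² = 1.6002em
Step 6: 1.21 × 1.15⁶ = 2.7988em
Difference: 2.7988 − 1.6002 = 1.1986em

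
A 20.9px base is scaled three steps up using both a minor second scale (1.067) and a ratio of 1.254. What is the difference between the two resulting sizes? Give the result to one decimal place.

15.8px

Minor second: 20.9 × 1.067³ = 25.389px
At 1.254: 20.9 × 1.254³ = 41.213px
Difference: 41.213 − 25.389 = 15.824px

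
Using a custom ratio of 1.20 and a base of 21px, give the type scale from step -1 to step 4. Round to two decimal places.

Step -1: 21.0 ÷ 1.20 = 17.50
Step 0: 21px
Step 1: 21.0 × 1.20 = 25.20
Step 2: 21.0 × 1.20² = 30.24
Step 3: 21.0 × 1.20³ = 36.29
Step 4: 21.0 × 1.20⁴ = 43.55

17.50px, 21.00px, 25.20px, 30.24px, 36.29px, 43.55px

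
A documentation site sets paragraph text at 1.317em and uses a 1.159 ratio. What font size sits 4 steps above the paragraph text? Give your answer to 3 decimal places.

A modular type scale is a geometric sequence: sizeₙ = base × rⁿ.
1.317 × 1.159⁴ = 1.317 × 1.80440 ≈ 2.376

2.376em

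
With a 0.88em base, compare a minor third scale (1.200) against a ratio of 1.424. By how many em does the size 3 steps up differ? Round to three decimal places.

1.020em

Minor third: 0.88 × 1.200³ = 1.52064em
At 1.424: 0.88 × 1.424³ = 2.54105em
Difference: 2.54105 − 1.52064 = 1.02041em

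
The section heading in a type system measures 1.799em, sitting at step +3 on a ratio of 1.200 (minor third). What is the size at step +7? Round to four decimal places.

Moving from step +3 to step +7 is 4 steps up, so multiply by r⁴.
1.799 × 1.200⁴ = 1.799 × 2.07360 ≈ 3.7304

3.7304em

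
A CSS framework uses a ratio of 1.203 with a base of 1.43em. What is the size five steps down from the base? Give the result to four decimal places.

Every step multiplies by the scale ratio.
1.43 ÷ 1.203⁵ = 1.43 ÷ 2.51958 ≈ 0.5676

0.5676em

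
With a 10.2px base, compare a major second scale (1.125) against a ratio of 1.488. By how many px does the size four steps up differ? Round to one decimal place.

Major second: 10.2 × 1.125⁴ = 16.338px
At 1.488: 10.2 × 1.488⁴ = 50.005px
Difference: 50.005 − 16.338 = 33.667px

33.7px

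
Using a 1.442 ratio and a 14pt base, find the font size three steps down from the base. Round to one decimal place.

Every step multiplies by the scale ratio.
14.0 ÷ 1.442³ = 14.0 ÷ 2.99844 ≈ 4.67

4.7pt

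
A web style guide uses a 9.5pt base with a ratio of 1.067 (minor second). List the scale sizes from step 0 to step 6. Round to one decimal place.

9.5pt, 10.1pt, 10.8pt, 11.5pt, 12.3pt, 13.1pt, 14.0pt

Step 0: 9.5pt
Step 1: 9.5 × 1.067 = 10.1
Step 2: 9.5 × 1.067² = 10.8
Step 3: 9.5 × 1.067³ = 11.5
Step 4: 9.5 × 1.067⁴ = 12.3
Step 5: 9.5 × 1.067⁵ = 13.1
Step 6: 9.5 × 1.067⁶ = 14.0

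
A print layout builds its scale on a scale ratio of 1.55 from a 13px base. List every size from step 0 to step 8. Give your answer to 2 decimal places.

13.00px, 20.15px, 31.23px, 48.41px, 75.04px, 116.31px, 180.27px, 279.42px, 433.11px

Step 0: 13px
Step 1: 13.0 × 1.55 = 20.15
Step 2: 13.0 × 1.55² = 31.23
Step 3: 13.0 × 1.55³ = 48.41
Step 4: 13.0 × 1.55⁴ = 75.04
Step 5: 13.0 × 1.55⁵ = 116.31
Step 6: 13.0 × 1.55⁶ = 180.27
Step 7: 13.0 × 1.55⁷ = 279.42
Step 8: 13.0 × 1.55⁸ = 433.11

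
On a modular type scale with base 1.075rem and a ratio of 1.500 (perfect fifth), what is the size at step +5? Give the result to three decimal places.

1.075 × 1.500⁵ = 1.075 × 7.59375 ≈ 8.163

8.163rem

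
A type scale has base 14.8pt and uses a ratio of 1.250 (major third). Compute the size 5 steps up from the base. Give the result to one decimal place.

45.2pt

14.8 × 1.250⁵ = 14.8 × 3.05176 ≈ 45.17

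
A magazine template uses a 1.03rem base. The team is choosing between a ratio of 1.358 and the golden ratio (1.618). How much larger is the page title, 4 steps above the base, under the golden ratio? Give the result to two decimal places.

3.56rem

At 1.358: 1.03 × 1.358⁴ = 3.5030rem
Golden ratio: 1.03 × 1.618⁴ = 7.0591rem
Difference: 7.0591 − 3.5030 = 3.5561rem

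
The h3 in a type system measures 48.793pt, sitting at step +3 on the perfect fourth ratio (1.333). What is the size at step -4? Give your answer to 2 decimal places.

6.52pt

The gap is -4 − (3) = -7 steps, so the factor is 1.333^-7.
48.793 ÷ 1.333⁷ = 48.793 ÷ 7.47844 ≈ 6.524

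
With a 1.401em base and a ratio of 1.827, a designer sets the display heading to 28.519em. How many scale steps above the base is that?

1.827ⁿ = 28.519 / 1.401 = 20.3562
n = ln(20.3562) / ln(1.827) = 3.0134 / 0.6027 ≈ 5.00

5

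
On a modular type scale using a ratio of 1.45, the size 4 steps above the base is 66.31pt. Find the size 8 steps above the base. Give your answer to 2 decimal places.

Moving from step +4 to step +8 is 4 steps up, so multiply by r⁴.
66.31 × 1.45⁴ = 66.31 × 4.42051 ≈ 293.124

293.12pt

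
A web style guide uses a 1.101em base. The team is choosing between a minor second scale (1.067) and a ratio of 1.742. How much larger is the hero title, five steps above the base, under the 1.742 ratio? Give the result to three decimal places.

16.139em

Minor second: 1.101 × 1.067⁵ = 1.52268em
At 1.742: 1.101 × 1.742⁵ = 17.66152em
Difference: 17.66152 − 1.52268 = 16.13884em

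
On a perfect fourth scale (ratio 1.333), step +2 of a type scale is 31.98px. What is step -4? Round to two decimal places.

5.70px

The gap is -4 − (2) = -6 steps, so the factor is 1.333^-6.
31.98 ÷ 1.333⁶ = 31.98 ÷ 5.61023 ≈ 5.700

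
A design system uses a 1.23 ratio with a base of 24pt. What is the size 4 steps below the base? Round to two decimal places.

10.49pt

A modular type scale is a geometric sequence: sizeₙ = base × rⁿ.
24.0 ÷ 1.23⁴ = 24.0 ÷ 2.28887 ≈ 10.49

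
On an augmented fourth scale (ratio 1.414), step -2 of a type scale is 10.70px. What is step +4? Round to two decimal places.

Moving from step -2 to step +4 is 6 steps up, so multiply by r⁶.
10.70 × 1.414⁶ = 10.70 × 7.99275 ≈ 85.522

85.52px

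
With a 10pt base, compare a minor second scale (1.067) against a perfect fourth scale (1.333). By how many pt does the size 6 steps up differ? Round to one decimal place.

41.3pt

Minor second: 10.0 × 1.067⁶ = 14.757pt
Perfect fourth: 10.0 × 1.333⁶ = 56.102pt
Difference: 56.102 − 14.757 = 41.345pt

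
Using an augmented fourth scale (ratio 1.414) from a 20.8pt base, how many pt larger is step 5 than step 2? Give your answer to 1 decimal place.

76.0pt

Step 2: 20.8 × 1.414² = 41.587pt
Step 5: 20.8 × 1.414⁵ = 117.574pt
Difference: 117.574 − 41.587 = 75.987pt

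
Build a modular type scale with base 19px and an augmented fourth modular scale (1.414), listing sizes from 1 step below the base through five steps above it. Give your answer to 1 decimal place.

13.4px, 19.0px, 26.9px, 38.0px, 53.7px, 76.0px, 107.4px

Step -1: 19.0 ÷ 1.414 = 13.4
Step 0: 19px
Step 1: 19.0 × 1.414 = 26.9
Step 2: 19.0 × 1.414² = 38.0
Step 3: 19.0 × 1.414³ = 53.7
Step 4: 19.0 × 1.414⁴ = 76.0
Step 5: 19.0 × 1.414⁵ = 107.4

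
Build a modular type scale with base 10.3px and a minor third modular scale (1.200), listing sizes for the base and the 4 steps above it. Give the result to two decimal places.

Step 0: 10.3px
Step 1: 10.3 × 1.200 = 12.36
Step 2: 10.3 × 1.200² = 14.83
Step 3: 10.3 × 1.200³ = 17.80
Step 4: 10.3 × 1.200⁴ = 21.36

10.30px, 12.36px, 14.83px, 17.80px, 21.36px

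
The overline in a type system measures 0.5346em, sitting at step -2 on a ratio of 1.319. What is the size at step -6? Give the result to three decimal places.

0.5346 ÷ 1.319⁴ = 0.5346 ÷ 3.02677 ≈ 0.177

0.177em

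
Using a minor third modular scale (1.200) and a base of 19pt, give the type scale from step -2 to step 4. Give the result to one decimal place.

Step -2: 19.0 ÷ 1.200² = 13.2
Step -1: 19.0 ÷ 1.200 = 15.8
Step 0: 19pt
Step 1: 19.0 × 1.200 = 22.8
Step 2: 19.0 × 1.200² = 27.4
Step 3: 19.0 × 1.200³ = 32.8
Step 4: 19.0 × 1.200⁴ = 39.4

13.2pt, 15.8pt, 19.0pt, 22.8pt, 27.4pt, 32.8pt, 39.4pt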